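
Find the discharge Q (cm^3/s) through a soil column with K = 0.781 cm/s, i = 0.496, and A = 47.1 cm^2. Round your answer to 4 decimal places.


Step 1: Apply Darcy's law: Q = K * i * A
Step 2: Q = 0.781 * 0.496 * 47.1
Step 3: Q = 18.2454 cm^3/s

18.2454


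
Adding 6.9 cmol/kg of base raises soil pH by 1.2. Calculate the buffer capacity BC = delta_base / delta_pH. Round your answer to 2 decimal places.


Step 1: BC = change in base / change in pH
Step 2: BC = 6.9 / 1.2
Step 3: BC = 5.75 cmol/(kg*pH unit)

5.75


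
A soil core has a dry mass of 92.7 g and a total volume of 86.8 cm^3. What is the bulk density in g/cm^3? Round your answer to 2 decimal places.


Step 1: Identify the formula: BD = dry mass / volume
Step 2: Substitute values: BD = 92.7 / 86.8
Step 3: BD = 1.07 g/cm^3

1.07


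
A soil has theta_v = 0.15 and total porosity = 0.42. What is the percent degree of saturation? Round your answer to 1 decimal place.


Step 1: S = 100 * theta_v / n
Step 2: S = 100 * 0.15 / 0.42
Step 3: S = 35.7%

35.7


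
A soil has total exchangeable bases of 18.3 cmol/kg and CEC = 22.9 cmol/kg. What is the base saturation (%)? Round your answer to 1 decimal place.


Step 1: BS = 100 * (sum of bases) / CEC
Step 2: BS = 100 * 18.3 / 22.9
Step 3: BS = 79.9%

79.9


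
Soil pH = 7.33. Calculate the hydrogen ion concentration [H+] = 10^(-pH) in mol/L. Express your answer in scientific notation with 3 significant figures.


Step 1: [H+] = 10^(-pH)
Step 2: [H+] = 10^(-7.33)
Step 3: [H+] = 4.68e-08 mol/L

4.68e-08


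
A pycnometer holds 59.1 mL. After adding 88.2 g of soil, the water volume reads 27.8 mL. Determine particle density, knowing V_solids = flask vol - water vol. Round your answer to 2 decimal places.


Step 1: Volume of solids = flask volume - water volume with soil
Step 2: V_solids = 59.1 - 27.8 = 31.3 mL
Step 3: Particle density = mass / V_solids = 88.2 / 31.3 = 2.82 g/cm^3

2.82


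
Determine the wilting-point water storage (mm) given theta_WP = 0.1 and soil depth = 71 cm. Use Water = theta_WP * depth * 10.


Step 1: Water (mm) = theta_WP * depth * 10
Step 2: Water = 0.1 * 71 * 10
Step 3: Water = 71.0 mm

71.0


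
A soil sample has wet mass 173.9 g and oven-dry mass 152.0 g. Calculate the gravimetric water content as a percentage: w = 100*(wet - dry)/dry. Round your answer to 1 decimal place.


Step 1: Water mass = wet - dry = 173.9 - 152.0 = 21.9 g
Step 2: w = 100 * water mass / dry mass
Step 3: w = 100 * 21.9 / 152.0 = 14.4%

14.4


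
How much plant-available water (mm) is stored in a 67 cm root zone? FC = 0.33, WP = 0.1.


Step 1: Available water = (FC - WP) * depth * 10
Step 2: AW = (0.33 - 0.1) * 67 * 10
Step 3: AW = 0.23 * 67 * 10
Step 4: AW = 154.1 mm

154.1


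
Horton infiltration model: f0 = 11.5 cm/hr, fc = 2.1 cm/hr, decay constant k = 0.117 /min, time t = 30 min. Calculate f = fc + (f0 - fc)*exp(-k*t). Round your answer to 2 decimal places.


Step 1: f = fc + (f0 - fc) * exp(-k * t)
Step 2: exp(-0.117 * 30) = 0.029897
Step 3: f = 2.1 + (11.5 - 2.1) * 0.029897
Step 4: f = 2.1 + 9.4 * 0.029897
Step 5: f = 2.38 cm/hr

2.38


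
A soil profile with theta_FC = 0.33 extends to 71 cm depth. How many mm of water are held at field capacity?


Step 1: Water (mm) = theta_FC * depth (cm) * 10
Step 2: Water = 0.33 * 71 * 10
Step 3: Water = 234.3 mm

234.3


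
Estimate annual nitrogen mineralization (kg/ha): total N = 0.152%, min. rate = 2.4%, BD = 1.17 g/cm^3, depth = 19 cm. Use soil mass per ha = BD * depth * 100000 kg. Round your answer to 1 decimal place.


Step 1: Soil mass per ha = BD * depth * 100000 = 1.17 * 19 * 100000 = 2223000 kg
Step 2: Total N pool = soil mass * N%/100 = 2223000 * 0.152/100 = 3378.96 kg/ha
Step 3: N mineralized = N pool * rate%/100 = 3378.96 * 2.4/100 = 81.1 kg/ha/yr

81.1


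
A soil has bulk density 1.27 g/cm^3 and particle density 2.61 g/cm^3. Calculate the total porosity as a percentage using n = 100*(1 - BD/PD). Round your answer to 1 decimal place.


Step 1: Formula: n = 100 * (1 - BD / PD)
Step 2: n = 100 * (1 - 1.27 / 2.61)
Step 3: n = 100 * (1 - 0.48659)
Step 4: n = 51.3%

51.3


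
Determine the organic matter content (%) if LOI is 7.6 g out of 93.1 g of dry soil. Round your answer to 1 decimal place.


Step 1: OM% = 100 * LOI / sample mass
Step 2: OM = 100 * 7.6 / 93.1
Step 3: OM = 8.2%

8.2


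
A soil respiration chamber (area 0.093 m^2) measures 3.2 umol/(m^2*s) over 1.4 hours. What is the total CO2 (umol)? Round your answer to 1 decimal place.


Step 1: Convert time to seconds: 1.4 hr * 3600 = 5040.0 s
Step 2: Total = flux * area * time_s
Step 3: Total = 3.2 * 0.093 * 5040.0
Step 4: Total = 1499.9 umol

1499.9


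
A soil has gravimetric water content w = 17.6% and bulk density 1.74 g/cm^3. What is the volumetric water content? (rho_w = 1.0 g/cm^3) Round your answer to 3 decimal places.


Step 1: theta = (w / 100) * BD / rho_w
Step 2: theta = (17.6 / 100) * 1.74 / 1.0
Step 3: theta = 0.176 * 1.74
Step 4: theta = 0.306

0.306


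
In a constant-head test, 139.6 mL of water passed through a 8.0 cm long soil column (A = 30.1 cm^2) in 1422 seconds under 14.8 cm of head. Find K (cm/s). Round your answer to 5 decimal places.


Step 1: K = Q * L / (A * t * h)
Step 2: Numerator = 139.6 * 8.0 = 1116.8
Step 3: Denominator = 30.1 * 1422 * 14.8 = 633472.56
Step 4: K = 1116.8 / 633472.56 = 0.00176 cm/s

0.00176


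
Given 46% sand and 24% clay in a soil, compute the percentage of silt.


Step 1: sand + silt + clay = 100%
Step 2: silt = 100 - sand - clay
Step 3: silt = 100 - 46 - 24
Step 4: silt = 30%

30


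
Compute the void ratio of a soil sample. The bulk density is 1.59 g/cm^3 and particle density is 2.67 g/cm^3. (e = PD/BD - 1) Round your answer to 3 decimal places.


Step 1: e = PD / BD - 1
Step 2: e = 2.67 / 1.59 - 1
Step 3: e = 1.67925 - 1
Step 4: e = 0.679

0.679


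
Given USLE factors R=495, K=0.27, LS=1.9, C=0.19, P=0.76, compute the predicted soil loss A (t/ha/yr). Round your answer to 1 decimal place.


Step 1: A = R * K * LS * C * P
Step 2: R * K = 495 * 0.27 = 133.65
Step 3: (R*K) * LS = 133.65 * 1.9 = 253.935
Step 4: * C * P = 253.935 * 0.19 * 0.76 = 36.7
Step 5: A = 36.7 t/(ha*yr)

36.7


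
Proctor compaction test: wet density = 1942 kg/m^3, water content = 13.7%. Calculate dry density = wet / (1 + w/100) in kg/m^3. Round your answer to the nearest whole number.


Step 1: Dry density = wet density / (1 + w/100)
Step 2: Dry density = 1942 / (1 + 13.7/100)
Step 3: Dry density = 1942 / 1.137
Step 4: Dry density = 1708 kg/m^3

1708


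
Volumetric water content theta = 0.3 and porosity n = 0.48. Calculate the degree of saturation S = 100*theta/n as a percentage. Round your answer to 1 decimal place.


Step 1: S = 100 * theta_v / n
Step 2: S = 100 * 0.3 / 0.48
Step 3: S = 62.5%

62.5


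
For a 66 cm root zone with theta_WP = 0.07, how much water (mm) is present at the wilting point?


Step 1: Water (mm) = theta_WP * depth * 10
Step 2: Water = 0.07 * 66 * 10
Step 3: Water = 46.2 mm

46.2


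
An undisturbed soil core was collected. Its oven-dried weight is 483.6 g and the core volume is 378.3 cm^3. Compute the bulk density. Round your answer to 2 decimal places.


Step 1: Identify the formula: BD = dry mass / volume
Step 2: Substitute values: BD = 483.6 / 378.3
Step 3: BD = 1.28 g/cm^3

1.28


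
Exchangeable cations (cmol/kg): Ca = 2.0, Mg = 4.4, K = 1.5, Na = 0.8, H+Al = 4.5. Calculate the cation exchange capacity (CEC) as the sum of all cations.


Step 1: CEC = Ca + Mg + K + Na + (H+Al)
Step 2: CEC = 2.0 + 4.4 + 1.5 + 0.8 + 4.5
Step 3: CEC = 13.2 cmol/kg

13.2


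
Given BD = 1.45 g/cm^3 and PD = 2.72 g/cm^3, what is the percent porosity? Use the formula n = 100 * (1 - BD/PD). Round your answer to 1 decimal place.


Step 1: Formula: n = 100 * (1 - BD / PD)
Step 2: n = 100 * (1 - 1.45 / 2.72)
Step 3: n = 100 * (1 - 0.53309)
Step 4: n = 46.7%

46.7


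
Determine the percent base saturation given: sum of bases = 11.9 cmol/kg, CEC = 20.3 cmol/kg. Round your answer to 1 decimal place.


Step 1: BS = 100 * (sum of bases) / CEC
Step 2: BS = 100 * 11.9 / 20.3
Step 3: BS = 58.6%

58.6


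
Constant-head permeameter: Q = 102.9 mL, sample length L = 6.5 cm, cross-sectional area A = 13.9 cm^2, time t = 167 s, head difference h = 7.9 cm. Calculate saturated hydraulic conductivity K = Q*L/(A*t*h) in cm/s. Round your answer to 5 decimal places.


Step 1: K = Q * L / (A * t * h)
Step 2: Numerator = 102.9 * 6.5 = 668.85
Step 3: Denominator = 13.9 * 167 * 7.9 = 18338.27
Step 4: K = 668.85 / 18338.27 = 0.03647 cm/s

0.03647


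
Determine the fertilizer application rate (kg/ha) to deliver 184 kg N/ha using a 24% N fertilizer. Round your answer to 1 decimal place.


Step 1: Fertilizer rate = target N / (N content / 100)
Step 2: Rate = 184 / (24 / 100)
Step 3: Rate = 184 / 0.24
Step 4: Rate = 766.7 kg/ha

766.7


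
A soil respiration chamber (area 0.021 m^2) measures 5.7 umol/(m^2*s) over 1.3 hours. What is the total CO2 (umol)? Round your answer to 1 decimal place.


Step 1: Convert time to seconds: 1.3 hr * 3600 = 4680.0 s
Step 2: Total = flux * area * time_s
Step 3: Total = 5.7 * 0.021 * 4680.0
Step 4: Total = 560.2 umol

560.2


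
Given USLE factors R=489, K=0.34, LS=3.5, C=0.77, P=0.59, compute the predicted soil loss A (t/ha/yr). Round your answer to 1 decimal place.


Step 1: A = R * K * LS * C * P
Step 2: R * K = 489 * 0.34 = 166.26
Step 3: (R*K) * LS = 166.26 * 3.5 = 581.91
Step 4: * C * P = 581.91 * 0.77 * 0.59 = 264.4
Step 5: A = 264.4 t/(ha*yr)

264.4


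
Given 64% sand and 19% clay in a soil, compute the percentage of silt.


Step 1: sand + silt + clay = 100%
Step 2: silt = 100 - sand - clay
Step 3: silt = 100 - 64 - 19
Step 4: silt = 17%

17


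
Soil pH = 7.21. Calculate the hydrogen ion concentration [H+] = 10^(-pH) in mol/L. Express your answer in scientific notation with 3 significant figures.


Step 1: [H+] = 10^(-pH)
Step 2: [H+] = 10^(-7.21)
Step 3: [H+] = 6.17e-08 mol/L

6.17e-08


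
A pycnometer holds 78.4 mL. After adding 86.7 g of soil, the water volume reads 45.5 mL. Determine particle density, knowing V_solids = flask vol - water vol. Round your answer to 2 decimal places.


Step 1: Volume of solids = flask volume - water volume with soil
Step 2: V_solids = 78.4 - 45.5 = 32.9 mL
Step 3: Particle density = mass / V_solids = 86.7 / 32.9 = 2.64 g/cm^3

2.64


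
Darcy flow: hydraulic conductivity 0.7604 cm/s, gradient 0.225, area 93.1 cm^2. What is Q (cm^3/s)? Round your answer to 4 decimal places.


Step 1: Apply Darcy's law: Q = K * i * A
Step 2: Q = 0.7604 * 0.225 * 93.1
Step 3: Q = 15.9285 cm^3/s

15.9285


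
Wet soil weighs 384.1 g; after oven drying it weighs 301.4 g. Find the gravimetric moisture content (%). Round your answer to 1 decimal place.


Step 1: Water mass = wet - dry = 384.1 - 301.4 = 82.7 g
Step 2: w = 100 * water mass / dry mass
Step 3: w = 100 * 82.7 / 301.4 = 27.4%

27.4


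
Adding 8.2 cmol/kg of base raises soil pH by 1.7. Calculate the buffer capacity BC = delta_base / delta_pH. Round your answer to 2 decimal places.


Step 1: BC = change in base / change in pH
Step 2: BC = 8.2 / 1.7
Step 3: BC = 4.82 cmol/(kg*pH unit)

4.82


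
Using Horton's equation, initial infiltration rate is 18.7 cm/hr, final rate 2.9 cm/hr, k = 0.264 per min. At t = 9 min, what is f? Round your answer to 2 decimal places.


Step 1: f = fc + (f0 - fc) * exp(-k * t)
Step 2: exp(-0.264 * 9) = 0.092922
Step 3: f = 2.9 + (18.7 - 2.9) * 0.092922
Step 4: f = 2.9 + 15.8 * 0.092922
Step 5: f = 4.37 cm/hr

4.37


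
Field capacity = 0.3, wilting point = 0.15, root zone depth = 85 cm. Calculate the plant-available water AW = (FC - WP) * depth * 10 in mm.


Step 1: Available water = (FC - WP) * depth * 10
Step 2: AW = (0.3 - 0.15) * 85 * 10
Step 3: AW = 0.15 * 85 * 10
Step 4: AW = 127.5 mm

127.5


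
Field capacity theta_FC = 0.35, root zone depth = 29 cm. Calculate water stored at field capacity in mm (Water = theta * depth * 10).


Step 1: Water (mm) = theta_FC * depth (cm) * 10
Step 2: Water = 0.35 * 29 * 10
Step 3: Water = 101.5 mm

101.5


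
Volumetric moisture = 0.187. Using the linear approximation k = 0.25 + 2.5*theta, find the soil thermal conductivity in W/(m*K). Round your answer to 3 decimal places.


Step 1: k = 0.25 + 2.5 * theta
Step 2: k = 0.25 + 2.5 * 0.187
Step 3: k = 0.25 + 0.468
Step 4: k = 0.718 W/(m*K)

0.718


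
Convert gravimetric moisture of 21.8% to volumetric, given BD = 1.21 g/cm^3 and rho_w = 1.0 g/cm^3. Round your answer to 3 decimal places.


Step 1: theta = (w / 100) * BD / rho_w
Step 2: theta = (21.8 / 100) * 1.21 / 1.0
Step 3: theta = 0.218 * 1.21
Step 4: theta = 0.264

0.264


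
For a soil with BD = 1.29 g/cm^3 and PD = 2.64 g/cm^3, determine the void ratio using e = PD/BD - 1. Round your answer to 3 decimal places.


Step 1: e = PD / BD - 1
Step 2: e = 2.64 / 1.29 - 1
Step 3: e = 2.04651 - 1
Step 4: e = 1.047

1.047


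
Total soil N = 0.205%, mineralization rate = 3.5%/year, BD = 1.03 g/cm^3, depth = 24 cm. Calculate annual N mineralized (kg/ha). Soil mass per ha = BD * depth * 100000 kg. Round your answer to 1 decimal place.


Step 1: Soil mass per ha = BD * depth * 100000 = 1.03 * 24 * 100000 = 2472000 kg
Step 2: Total N pool = soil mass * N%/100 = 2472000 * 0.205/100 = 5067.6 kg/ha
Step 3: N mineralized = N pool * rate%/100 = 5067.6 * 3.5/100 = 177.4 kg/ha/yr

177.4


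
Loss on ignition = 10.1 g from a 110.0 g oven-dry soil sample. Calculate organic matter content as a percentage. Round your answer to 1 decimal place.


Step 1: OM% = 100 * LOI / sample mass
Step 2: OM = 100 * 10.1 / 110.0
Step 3: OM = 9.2%

9.2


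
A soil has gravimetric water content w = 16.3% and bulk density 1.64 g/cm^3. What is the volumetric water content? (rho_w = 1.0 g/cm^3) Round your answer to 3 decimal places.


Step 1: theta = (w / 100) * BD / rho_w
Step 2: theta = (16.3 / 100) * 1.64 / 1.0
Step 3: theta = 0.163 * 1.64
Step 4: theta = 0.267

0.267


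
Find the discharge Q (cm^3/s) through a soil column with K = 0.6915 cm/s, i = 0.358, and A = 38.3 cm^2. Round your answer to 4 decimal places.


Step 1: Apply Darcy's law: Q = K * i * A
Step 2: Q = 0.6915 * 0.358 * 38.3
Step 3: Q = 9.4814 cm^3/s

9.4814


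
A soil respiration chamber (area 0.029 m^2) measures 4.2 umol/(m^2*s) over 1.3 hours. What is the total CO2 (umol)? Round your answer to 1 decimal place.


Step 1: Convert time to seconds: 1.3 hr * 3600 = 4680.0 s
Step 2: Total = flux * area * time_s
Step 3: Total = 4.2 * 0.029 * 4680.0
Step 4: Total = 570.0 umol

570.0


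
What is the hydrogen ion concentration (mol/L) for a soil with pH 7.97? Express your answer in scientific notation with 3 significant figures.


Step 1: [H+] = 10^(-pH)
Step 2: [H+] = 10^(-7.97)
Step 3: [H+] = 1.07e-08 mol/L

1.07e-08


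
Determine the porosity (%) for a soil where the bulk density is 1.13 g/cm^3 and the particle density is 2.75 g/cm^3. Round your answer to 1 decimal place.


Step 1: Formula: n = 100 * (1 - BD / PD)
Step 2: n = 100 * (1 - 1.13 / 2.75)
Step 3: n = 100 * (1 - 0.41091)
Step 4: n = 58.9%

58.9


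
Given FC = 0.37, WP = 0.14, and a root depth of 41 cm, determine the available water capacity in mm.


Step 1: Available water = (FC - WP) * depth * 10
Step 2: AW = (0.37 - 0.14) * 41 * 10
Step 3: AW = 0.23 * 41 * 10
Step 4: AW = 94.3 mm

94.3


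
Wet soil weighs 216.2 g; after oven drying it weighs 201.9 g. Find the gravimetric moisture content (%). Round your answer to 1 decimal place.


Step 1: Water mass = wet - dry = 216.2 - 201.9 = 14.3 g
Step 2: w = 100 * water mass / dry mass
Step 3: w = 100 * 14.3 / 201.9 = 7.1%

7.1


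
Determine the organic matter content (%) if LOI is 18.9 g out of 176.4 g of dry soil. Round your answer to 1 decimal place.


Step 1: OM% = 100 * LOI / sample mass
Step 2: OM = 100 * 18.9 / 176.4
Step 3: OM = 10.7%

10.7


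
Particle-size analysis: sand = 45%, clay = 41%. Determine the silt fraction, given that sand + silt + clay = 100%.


Step 1: sand + silt + clay = 100%
Step 2: silt = 100 - sand - clay
Step 3: silt = 100 - 45 - 41
Step 4: silt = 14%

14


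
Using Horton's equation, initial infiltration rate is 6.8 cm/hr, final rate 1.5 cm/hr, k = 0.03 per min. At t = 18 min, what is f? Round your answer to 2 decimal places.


Step 1: f = fc + (f0 - fc) * exp(-k * t)
Step 2: exp(-0.03 * 18) = 0.582748
Step 3: f = 1.5 + (6.8 - 1.5) * 0.582748
Step 4: f = 1.5 + 5.3 * 0.582748
Step 5: f = 4.59 cm/hr

4.59


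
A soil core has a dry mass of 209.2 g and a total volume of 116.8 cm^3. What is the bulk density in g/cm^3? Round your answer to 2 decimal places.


Step 1: Identify the formula: BD = dry mass / volume
Step 2: Substitute values: BD = 209.2 / 116.8
Step 3: BD = 1.79 g/cm^3

1.79


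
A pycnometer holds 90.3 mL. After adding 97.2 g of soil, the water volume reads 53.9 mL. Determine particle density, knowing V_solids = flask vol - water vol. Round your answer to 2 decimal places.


Step 1: Volume of solids = flask volume - water volume with soil
Step 2: V_solids = 90.3 - 53.9 = 36.4 mL
Step 3: Particle density = mass / V_solids = 97.2 / 36.4 = 2.67 g/cm^3

2.67


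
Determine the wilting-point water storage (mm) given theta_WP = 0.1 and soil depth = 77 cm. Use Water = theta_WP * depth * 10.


Step 1: Water (mm) = theta_WP * depth * 10
Step 2: Water = 0.1 * 77 * 10
Step 3: Water = 77.0 mm

77.0


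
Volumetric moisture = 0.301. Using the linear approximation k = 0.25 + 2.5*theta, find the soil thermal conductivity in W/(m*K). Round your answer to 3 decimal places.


Step 1: k = 0.25 + 2.5 * theta
Step 2: k = 0.25 + 2.5 * 0.301
Step 3: k = 0.25 + 0.753
Step 4: k = 1.003 W/(m*K)

1.003


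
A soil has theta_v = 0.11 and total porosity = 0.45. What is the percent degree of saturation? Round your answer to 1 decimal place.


Step 1: S = 100 * theta_v / n
Step 2: S = 100 * 0.11 / 0.45
Step 3: S = 24.4%

24.4


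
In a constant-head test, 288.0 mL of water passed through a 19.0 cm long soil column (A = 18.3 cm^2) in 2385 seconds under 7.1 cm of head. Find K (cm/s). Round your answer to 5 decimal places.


Step 1: K = Q * L / (A * t * h)
Step 2: Numerator = 288.0 * 19.0 = 5472.0
Step 3: Denominator = 18.3 * 2385 * 7.1 = 309883.05
Step 4: K = 5472.0 / 309883.05 = 0.01766 cm/s

0.01766


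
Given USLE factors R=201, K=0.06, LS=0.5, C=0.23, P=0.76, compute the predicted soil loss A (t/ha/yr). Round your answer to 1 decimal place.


Step 1: A = R * K * LS * C * P
Step 2: R * K = 201 * 0.06 = 12.06
Step 3: (R*K) * LS = 12.06 * 0.5 = 6.03
Step 4: * C * P = 6.03 * 0.23 * 0.76 = 1.1
Step 5: A = 1.1 t/(ha*yr)

1.1


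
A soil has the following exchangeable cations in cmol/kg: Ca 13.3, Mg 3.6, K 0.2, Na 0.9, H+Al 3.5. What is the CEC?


Step 1: CEC = Ca + Mg + K + Na + (H+Al)
Step 2: CEC = 13.3 + 3.6 + 0.2 + 0.9 + 3.5
Step 3: CEC = 21.5 cmol/kg

21.5


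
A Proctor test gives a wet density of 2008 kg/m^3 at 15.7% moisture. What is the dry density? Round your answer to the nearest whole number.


Step 1: Dry density = wet density / (1 + w/100)
Step 2: Dry density = 2008 / (1 + 15.7/100)
Step 3: Dry density = 2008 / 1.157
Step 4: Dry density = 1736 kg/m^3

1736


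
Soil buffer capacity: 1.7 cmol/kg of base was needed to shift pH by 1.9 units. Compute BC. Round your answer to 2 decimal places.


Step 1: BC = change in base / change in pH
Step 2: BC = 1.7 / 1.9
Step 3: BC = 0.89 cmol/(kg*pH unit)

0.89


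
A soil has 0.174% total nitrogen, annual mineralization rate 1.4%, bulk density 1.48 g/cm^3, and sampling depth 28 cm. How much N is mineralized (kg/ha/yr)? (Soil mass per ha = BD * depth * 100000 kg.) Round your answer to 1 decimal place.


Step 1: Soil mass per ha = BD * depth * 100000 = 1.48 * 28 * 100000 = 4144000 kg
Step 2: Total N pool = soil mass * N%/100 = 4144000 * 0.174/100 = 7210.56 kg/ha
Step 3: N mineralized = N pool * rate%/100 = 7210.56 * 1.4/100 = 100.9 kg/ha/yr

100.9


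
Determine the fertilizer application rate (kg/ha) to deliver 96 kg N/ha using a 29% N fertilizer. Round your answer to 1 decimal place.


Step 1: Fertilizer rate = target N / (N content / 100)
Step 2: Rate = 96 / (29 / 100)
Step 3: Rate = 96 / 0.29
Step 4: Rate = 331.0 kg/ha

331.0


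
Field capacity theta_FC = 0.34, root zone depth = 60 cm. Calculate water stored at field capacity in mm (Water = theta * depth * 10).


Step 1: Water (mm) = theta_FC * depth (cm) * 10
Step 2: Water = 0.34 * 60 * 10
Step 3: Water = 204.0 mm

204.0


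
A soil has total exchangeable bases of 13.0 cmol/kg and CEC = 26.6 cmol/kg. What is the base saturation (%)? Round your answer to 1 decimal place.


Step 1: BS = 100 * (sum of bases) / CEC
Step 2: BS = 100 * 13.0 / 26.6
Step 3: BS = 48.9%

48.9


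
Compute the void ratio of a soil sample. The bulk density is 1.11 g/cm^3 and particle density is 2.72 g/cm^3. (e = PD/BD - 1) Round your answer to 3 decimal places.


Step 1: e = PD / BD - 1
Step 2: e = 2.72 / 1.11 - 1
Step 3: e = 2.45045 - 1
Step 4: e = 1.45

1.45


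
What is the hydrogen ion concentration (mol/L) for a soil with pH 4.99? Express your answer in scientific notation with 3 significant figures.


Step 1: [H+] = 10^(-pH)
Step 2: [H+] = 10^(-4.99)
Step 3: [H+] = 1.02e-05 mol/L

1.02e-05


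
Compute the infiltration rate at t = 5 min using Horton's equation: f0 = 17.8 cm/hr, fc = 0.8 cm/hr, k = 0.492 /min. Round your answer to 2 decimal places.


Step 1: f = fc + (f0 - fc) * exp(-k * t)
Step 2: exp(-0.492 * 5) = 0.085435
Step 3: f = 0.8 + (17.8 - 0.8) * 0.085435
Step 4: f = 0.8 + 17.0 * 0.085435
Step 5: f = 2.25 cm/hr

2.25


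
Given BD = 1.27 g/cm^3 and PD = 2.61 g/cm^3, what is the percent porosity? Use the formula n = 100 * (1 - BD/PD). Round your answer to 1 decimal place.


Step 1: Formula: n = 100 * (1 - BD / PD)
Step 2: n = 100 * (1 - 1.27 / 2.61)
Step 3: n = 100 * (1 - 0.48659)
Step 4: n = 51.3%

51.3


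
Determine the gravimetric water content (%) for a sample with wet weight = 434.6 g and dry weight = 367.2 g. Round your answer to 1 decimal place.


Step 1: Water mass = wet - dry = 434.6 - 367.2 = 67.4 g
Step 2: w = 100 * water mass / dry mass
Step 3: w = 100 * 67.4 / 367.2 = 18.4%

18.4


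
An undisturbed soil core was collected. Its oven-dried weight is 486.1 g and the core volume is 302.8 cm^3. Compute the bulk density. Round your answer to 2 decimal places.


Step 1: Identify the formula: BD = dry mass / volume
Step 2: Substitute values: BD = 486.1 / 302.8
Step 3: BD = 1.61 g/cm^3

1.61


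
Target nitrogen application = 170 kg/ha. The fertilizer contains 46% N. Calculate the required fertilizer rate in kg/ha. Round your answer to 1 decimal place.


Step 1: Fertilizer rate = target N / (N content / 100)
Step 2: Rate = 170 / (46 / 100)
Step 3: Rate = 170 / 0.46
Step 4: Rate = 369.6 kg/ha

369.6


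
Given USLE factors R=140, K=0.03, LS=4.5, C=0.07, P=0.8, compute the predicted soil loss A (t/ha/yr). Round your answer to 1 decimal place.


Step 1: A = R * K * LS * C * P
Step 2: R * K = 140 * 0.03 = 4.2
Step 3: (R*K) * LS = 4.2 * 4.5 = 18.9
Step 4: * C * P = 18.9 * 0.07 * 0.8 = 1.1
Step 5: A = 1.1 t/(ha*yr)

1.1


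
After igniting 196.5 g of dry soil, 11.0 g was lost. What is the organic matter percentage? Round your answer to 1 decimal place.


Step 1: OM% = 100 * LOI / sample mass
Step 2: OM = 100 * 11.0 / 196.5
Step 3: OM = 5.6%

5.6


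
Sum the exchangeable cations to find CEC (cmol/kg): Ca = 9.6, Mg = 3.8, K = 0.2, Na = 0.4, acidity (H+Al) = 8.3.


Step 1: CEC = Ca + Mg + K + Na + (H+Al)
Step 2: CEC = 9.6 + 3.8 + 0.2 + 0.4 + 8.3
Step 3: CEC = 22.3 cmol/kg

22.3


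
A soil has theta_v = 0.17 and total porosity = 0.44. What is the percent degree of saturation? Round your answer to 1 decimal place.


Step 1: S = 100 * theta_v / n
Step 2: S = 100 * 0.17 / 0.44
Step 3: S = 38.6%

38.6


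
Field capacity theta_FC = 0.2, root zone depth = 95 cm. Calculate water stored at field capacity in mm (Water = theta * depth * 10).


Step 1: Water (mm) = theta_FC * depth (cm) * 10
Step 2: Water = 0.2 * 95 * 10
Step 3: Water = 190.0 mm

190.0


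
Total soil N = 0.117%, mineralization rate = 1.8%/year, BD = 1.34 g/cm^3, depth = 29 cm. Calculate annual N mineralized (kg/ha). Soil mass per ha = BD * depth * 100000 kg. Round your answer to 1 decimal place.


Step 1: Soil mass per ha = BD * depth * 100000 = 1.34 * 29 * 100000 = 3886000 kg
Step 2: Total N pool = soil mass * N%/100 = 3886000 * 0.117/100 = 4546.62 kg/ha
Step 3: N mineralized = N pool * rate%/100 = 4546.62 * 1.8/100 = 81.8 kg/ha/yr

81.8


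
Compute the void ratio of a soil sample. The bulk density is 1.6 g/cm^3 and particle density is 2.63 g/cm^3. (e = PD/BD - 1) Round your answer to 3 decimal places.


Step 1: e = PD / BD - 1
Step 2: e = 2.63 / 1.6 - 1
Step 3: e = 1.64375 - 1
Step 4: e = 0.644

0.644


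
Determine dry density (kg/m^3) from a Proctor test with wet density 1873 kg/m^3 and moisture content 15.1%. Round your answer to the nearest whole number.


Step 1: Dry density = wet density / (1 + w/100)
Step 2: Dry density = 1873 / (1 + 15.1/100)
Step 3: Dry density = 1873 / 1.151
Step 4: Dry density = 1627 kg/m^3

1627


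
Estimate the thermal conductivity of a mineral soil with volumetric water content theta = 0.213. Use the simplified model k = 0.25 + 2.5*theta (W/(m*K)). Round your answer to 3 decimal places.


Step 1: k = 0.25 + 2.5 * theta
Step 2: k = 0.25 + 2.5 * 0.213
Step 3: k = 0.25 + 0.533
Step 4: k = 0.783 W/(m*K)

0.783


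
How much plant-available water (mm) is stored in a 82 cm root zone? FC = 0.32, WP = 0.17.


Step 1: Available water = (FC - WP) * depth * 10
Step 2: AW = (0.32 - 0.17) * 82 * 10
Step 3: AW = 0.15 * 82 * 10
Step 4: AW = 123.0 mm

123.0


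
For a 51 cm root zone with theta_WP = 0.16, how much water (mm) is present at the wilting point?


Step 1: Water (mm) = theta_WP * depth * 10
Step 2: Water = 0.16 * 51 * 10
Step 3: Water = 81.6 mm

81.6


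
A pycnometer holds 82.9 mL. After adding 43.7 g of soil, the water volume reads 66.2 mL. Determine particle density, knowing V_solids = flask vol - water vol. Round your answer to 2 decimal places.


Step 1: Volume of solids = flask volume - water volume with soil
Step 2: V_solids = 82.9 - 66.2 = 16.7 mL
Step 3: Particle density = mass / V_solids = 43.7 / 16.7 = 2.62 g/cm^3

2.62


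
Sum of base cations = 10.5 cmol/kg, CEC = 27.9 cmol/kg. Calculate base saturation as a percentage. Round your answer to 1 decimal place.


Step 1: BS = 100 * (sum of bases) / CEC
Step 2: BS = 100 * 10.5 / 27.9
Step 3: BS = 37.6%

37.6


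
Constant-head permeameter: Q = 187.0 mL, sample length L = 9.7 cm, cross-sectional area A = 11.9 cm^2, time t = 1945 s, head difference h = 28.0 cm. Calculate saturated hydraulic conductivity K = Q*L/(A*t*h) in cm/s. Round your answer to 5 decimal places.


Step 1: K = Q * L / (A * t * h)
Step 2: Numerator = 187.0 * 9.7 = 1813.9
Step 3: Denominator = 11.9 * 1945 * 28.0 = 648074.0
Step 4: K = 1813.9 / 648074.0 = 0.0028 cm/s

0.0028


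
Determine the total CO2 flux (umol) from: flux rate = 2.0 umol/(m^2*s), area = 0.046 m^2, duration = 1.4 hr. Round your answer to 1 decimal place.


Step 1: Convert time to seconds: 1.4 hr * 3600 = 5040.0 s
Step 2: Total = flux * area * time_s
Step 3: Total = 2.0 * 0.046 * 5040.0
Step 4: Total = 463.7 umol

463.7


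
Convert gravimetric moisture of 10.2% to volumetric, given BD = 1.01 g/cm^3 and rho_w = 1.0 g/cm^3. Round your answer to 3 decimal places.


Step 1: theta = (w / 100) * BD / rho_w
Step 2: theta = (10.2 / 100) * 1.01 / 1.0
Step 3: theta = 0.102 * 1.01
Step 4: theta = 0.103

0.103


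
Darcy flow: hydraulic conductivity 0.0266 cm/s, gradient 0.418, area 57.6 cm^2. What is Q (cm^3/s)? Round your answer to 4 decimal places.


Step 1: Apply Darcy's law: Q = K * i * A
Step 2: Q = 0.0266 * 0.418 * 57.6
Step 3: Q = 0.6404 cm^3/s

0.6404


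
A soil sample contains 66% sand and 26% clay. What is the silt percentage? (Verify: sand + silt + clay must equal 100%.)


Step 1: sand + silt + clay = 100%
Step 2: silt = 100 - sand - clay
Step 3: silt = 100 - 66 - 26
Step 4: silt = 8%

8


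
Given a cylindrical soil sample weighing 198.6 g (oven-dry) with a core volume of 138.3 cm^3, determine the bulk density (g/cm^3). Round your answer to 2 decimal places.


Step 1: Identify the formula: BD = dry mass / volume
Step 2: Substitute values: BD = 198.6 / 138.3
Step 3: BD = 1.44 g/cm^3

1.44


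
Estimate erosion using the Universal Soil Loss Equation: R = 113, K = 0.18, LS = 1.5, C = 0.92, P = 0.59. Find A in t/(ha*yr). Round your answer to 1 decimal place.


Step 1: A = R * K * LS * C * P
Step 2: R * K = 113 * 0.18 = 20.34
Step 3: (R*K) * LS = 20.34 * 1.5 = 30.51
Step 4: * C * P = 30.51 * 0.92 * 0.59 = 16.6
Step 5: A = 16.6 t/(ha*yr)

16.6


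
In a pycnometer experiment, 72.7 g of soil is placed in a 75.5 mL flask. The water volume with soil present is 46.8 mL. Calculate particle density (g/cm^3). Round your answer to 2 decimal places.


Step 1: Volume of solids = flask volume - water volume with soil
Step 2: V_solids = 75.5 - 46.8 = 28.7 mL
Step 3: Particle density = mass / V_solids = 72.7 / 28.7 = 2.53 g/cm^3

2.53


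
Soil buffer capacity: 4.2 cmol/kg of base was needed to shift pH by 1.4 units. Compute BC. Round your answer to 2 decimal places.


Step 1: BC = change in base / change in pH
Step 2: BC = 4.2 / 1.4
Step 3: BC = 3.0 cmol/(kg*pH unit)

3.0


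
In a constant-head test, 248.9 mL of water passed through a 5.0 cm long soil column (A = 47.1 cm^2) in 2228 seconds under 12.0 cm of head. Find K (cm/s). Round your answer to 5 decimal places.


Step 1: K = Q * L / (A * t * h)
Step 2: Numerator = 248.9 * 5.0 = 1244.5
Step 3: Denominator = 47.1 * 2228 * 12.0 = 1259265.6
Step 4: K = 1244.5 / 1259265.6 = 0.00099 cm/s

0.00099


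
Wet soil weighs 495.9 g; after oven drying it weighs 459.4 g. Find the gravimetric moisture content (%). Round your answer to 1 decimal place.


Step 1: Water mass = wet - dry = 495.9 - 459.4 = 36.5 g
Step 2: w = 100 * water mass / dry mass
Step 3: w = 100 * 36.5 / 459.4 = 7.9%

7.9


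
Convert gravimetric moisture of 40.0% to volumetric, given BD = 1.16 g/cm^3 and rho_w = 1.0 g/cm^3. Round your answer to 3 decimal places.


Step 1: theta = (w / 100) * BD / rho_w
Step 2: theta = (40.0 / 100) * 1.16 / 1.0
Step 3: theta = 0.4 * 1.16
Step 4: theta = 0.464

0.464


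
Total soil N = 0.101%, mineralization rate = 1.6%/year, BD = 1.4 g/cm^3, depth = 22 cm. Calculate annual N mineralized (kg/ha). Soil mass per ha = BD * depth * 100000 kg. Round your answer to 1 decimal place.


Step 1: Soil mass per ha = BD * depth * 100000 = 1.4 * 22 * 100000 = 3080000 kg
Step 2: Total N pool = soil mass * N%/100 = 3080000 * 0.101/100 = 3110.8 kg/ha
Step 3: N mineralized = N pool * rate%/100 = 3110.8 * 1.6/100 = 49.8 kg/ha/yr

49.8


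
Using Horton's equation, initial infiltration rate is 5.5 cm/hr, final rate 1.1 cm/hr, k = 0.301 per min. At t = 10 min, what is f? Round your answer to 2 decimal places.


Step 1: f = fc + (f0 - fc) * exp(-k * t)
Step 2: exp(-0.301 * 10) = 0.049292
Step 3: f = 1.1 + (5.5 - 1.1) * 0.049292
Step 4: f = 1.1 + 4.4 * 0.049292
Step 5: f = 1.32 cm/hr

1.32


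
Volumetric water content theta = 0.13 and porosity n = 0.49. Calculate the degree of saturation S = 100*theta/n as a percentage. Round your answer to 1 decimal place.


Step 1: S = 100 * theta_v / n
Step 2: S = 100 * 0.13 / 0.49
Step 3: S = 26.5%

26.5


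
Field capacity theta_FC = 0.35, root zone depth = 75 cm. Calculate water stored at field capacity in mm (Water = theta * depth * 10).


Step 1: Water (mm) = theta_FC * depth (cm) * 10
Step 2: Water = 0.35 * 75 * 10
Step 3: Water = 262.5 mm

262.5


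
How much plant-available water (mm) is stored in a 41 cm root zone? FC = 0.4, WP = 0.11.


Step 1: Available water = (FC - WP) * depth * 10
Step 2: AW = (0.4 - 0.11) * 41 * 10
Step 3: AW = 0.29 * 41 * 10
Step 4: AW = 118.9 mm

118.9


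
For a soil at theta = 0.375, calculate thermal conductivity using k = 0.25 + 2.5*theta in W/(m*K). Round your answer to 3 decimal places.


Step 1: k = 0.25 + 2.5 * theta
Step 2: k = 0.25 + 2.5 * 0.375
Step 3: k = 0.25 + 0.938
Step 4: k = 1.188 W/(m*K)

1.188


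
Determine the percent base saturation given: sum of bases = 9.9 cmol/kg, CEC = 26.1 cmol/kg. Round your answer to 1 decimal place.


Step 1: BS = 100 * (sum of bases) / CEC
Step 2: BS = 100 * 9.9 / 26.1
Step 3: BS = 37.9%

37.9


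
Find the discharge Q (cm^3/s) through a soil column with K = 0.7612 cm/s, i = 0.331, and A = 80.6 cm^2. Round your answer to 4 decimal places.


Step 1: Apply Darcy's law: Q = K * i * A
Step 2: Q = 0.7612 * 0.331 * 80.6
Step 3: Q = 20.3078 cm^3/s

20.3078


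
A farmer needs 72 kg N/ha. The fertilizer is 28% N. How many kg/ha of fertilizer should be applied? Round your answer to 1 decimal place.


Step 1: Fertilizer rate = target N / (N content / 100)
Step 2: Rate = 72 / (28 / 100)
Step 3: Rate = 72 / 0.28
Step 4: Rate = 257.1 kg/ha

257.1


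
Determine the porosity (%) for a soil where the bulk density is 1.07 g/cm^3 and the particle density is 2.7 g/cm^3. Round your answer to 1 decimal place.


Step 1: Formula: n = 100 * (1 - BD / PD)
Step 2: n = 100 * (1 - 1.07 / 2.7)
Step 3: n = 100 * (1 - 0.3963)
Step 4: n = 60.4%

60.4


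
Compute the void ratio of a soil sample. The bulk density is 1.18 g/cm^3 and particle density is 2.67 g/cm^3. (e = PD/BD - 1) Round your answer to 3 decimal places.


Step 1: e = PD / BD - 1
Step 2: e = 2.67 / 1.18 - 1
Step 3: e = 2.26271 - 1
Step 4: e = 1.263

1.263


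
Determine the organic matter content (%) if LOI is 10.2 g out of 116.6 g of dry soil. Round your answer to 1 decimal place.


Step 1: OM% = 100 * LOI / sample mass
Step 2: OM = 100 * 10.2 / 116.6
Step 3: OM = 8.7%

8.7


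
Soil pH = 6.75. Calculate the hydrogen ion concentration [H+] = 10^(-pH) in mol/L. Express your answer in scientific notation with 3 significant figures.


Step 1: [H+] = 10^(-pH)
Step 2: [H+] = 10^(-6.75)
Step 3: [H+] = 1.78e-07 mol/L

1.78e-07


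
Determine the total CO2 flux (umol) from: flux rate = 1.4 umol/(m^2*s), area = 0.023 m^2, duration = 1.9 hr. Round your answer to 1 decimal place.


Step 1: Convert time to seconds: 1.9 hr * 3600 = 6840.0 s
Step 2: Total = flux * area * time_s
Step 3: Total = 1.4 * 0.023 * 6840.0
Step 4: Total = 220.2 umol

220.2


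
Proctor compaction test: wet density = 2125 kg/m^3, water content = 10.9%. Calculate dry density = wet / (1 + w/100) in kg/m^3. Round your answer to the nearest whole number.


Step 1: Dry density = wet density / (1 + w/100)
Step 2: Dry density = 2125 / (1 + 10.9/100)
Step 3: Dry density = 2125 / 1.109
Step 4: Dry density = 1916 kg/m^3

1916


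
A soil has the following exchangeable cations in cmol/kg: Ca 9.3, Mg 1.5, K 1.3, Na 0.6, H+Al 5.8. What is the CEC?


Step 1: CEC = Ca + Mg + K + Na + (H+Al)
Step 2: CEC = 9.3 + 1.5 + 1.3 + 0.6 + 5.8
Step 3: CEC = 18.5 cmol/kg

18.5


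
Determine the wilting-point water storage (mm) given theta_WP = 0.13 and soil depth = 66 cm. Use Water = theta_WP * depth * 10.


Step 1: Water (mm) = theta_WP * depth * 10
Step 2: Water = 0.13 * 66 * 10
Step 3: Water = 85.8 mm

85.8


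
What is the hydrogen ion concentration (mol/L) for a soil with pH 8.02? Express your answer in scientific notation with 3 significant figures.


Step 1: [H+] = 10^(-pH)
Step 2: [H+] = 10^(-8.02)
Step 3: [H+] = 9.55e-09 mol/L

9.55e-09


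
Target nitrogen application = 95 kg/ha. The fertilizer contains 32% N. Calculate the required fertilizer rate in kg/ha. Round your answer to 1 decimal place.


Step 1: Fertilizer rate = target N / (N content / 100)
Step 2: Rate = 95 / (32 / 100)
Step 3: Rate = 95 / 0.32
Step 4: Rate = 296.9 kg/ha

296.9


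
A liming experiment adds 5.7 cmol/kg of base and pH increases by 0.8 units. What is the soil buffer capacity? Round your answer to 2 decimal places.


Step 1: BC = change in base / change in pH
Step 2: BC = 5.7 / 0.8
Step 3: BC = 7.13 cmol/(kg*pH unit)

7.13


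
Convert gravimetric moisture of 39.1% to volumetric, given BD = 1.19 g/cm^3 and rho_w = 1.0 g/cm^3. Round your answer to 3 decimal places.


Step 1: theta = (w / 100) * BD / rho_w
Step 2: theta = (39.1 / 100) * 1.19 / 1.0
Step 3: theta = 0.391 * 1.19
Step 4: theta = 0.465

0.465


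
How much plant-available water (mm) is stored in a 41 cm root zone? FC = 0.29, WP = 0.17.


Step 1: Available water = (FC - WP) * depth * 10
Step 2: AW = (0.29 - 0.17) * 41 * 10
Step 3: AW = 0.12 * 41 * 10
Step 4: AW = 49.2 mm

49.2


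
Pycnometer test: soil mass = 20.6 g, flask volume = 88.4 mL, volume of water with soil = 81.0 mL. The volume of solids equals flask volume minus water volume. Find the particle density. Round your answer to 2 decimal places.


Step 1: Volume of solids = flask volume - water volume with soil
Step 2: V_solids = 88.4 - 81.0 = 7.4 mL
Step 3: Particle density = mass / V_solids = 20.6 / 7.4 = 2.78 g/cm^3

2.78


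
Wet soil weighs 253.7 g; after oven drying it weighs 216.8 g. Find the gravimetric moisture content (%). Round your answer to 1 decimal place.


Step 1: Water mass = wet - dry = 253.7 - 216.8 = 36.9 g
Step 2: w = 100 * water mass / dry mass
Step 3: w = 100 * 36.9 / 216.8 = 17.0%

17.0


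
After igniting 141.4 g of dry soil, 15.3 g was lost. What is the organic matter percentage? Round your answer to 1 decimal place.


Step 1: OM% = 100 * LOI / sample mass
Step 2: OM = 100 * 15.3 / 141.4
Step 3: OM = 10.8%

10.8


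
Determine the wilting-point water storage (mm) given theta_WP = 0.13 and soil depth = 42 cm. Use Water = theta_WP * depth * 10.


Step 1: Water (mm) = theta_WP * depth * 10
Step 2: Water = 0.13 * 42 * 10
Step 3: Water = 54.6 mm

54.6


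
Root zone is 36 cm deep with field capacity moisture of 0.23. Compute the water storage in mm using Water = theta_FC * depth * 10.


Step 1: Water (mm) = theta_FC * depth (cm) * 10
Step 2: Water = 0.23 * 36 * 10
Step 3: Water = 82.8 mm

82.8


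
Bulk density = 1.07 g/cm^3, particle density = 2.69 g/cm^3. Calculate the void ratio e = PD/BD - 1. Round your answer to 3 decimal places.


Step 1: e = PD / BD - 1
Step 2: e = 2.69 / 1.07 - 1
Step 3: e = 2.51402 - 1
Step 4: e = 1.514

1.514


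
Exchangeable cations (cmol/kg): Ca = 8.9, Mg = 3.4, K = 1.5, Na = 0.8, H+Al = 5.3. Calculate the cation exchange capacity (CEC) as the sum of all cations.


Step 1: CEC = Ca + Mg + K + Na + (H+Al)
Step 2: CEC = 8.9 + 3.4 + 1.5 + 0.8 + 5.3
Step 3: CEC = 19.9 cmol/kg

19.9


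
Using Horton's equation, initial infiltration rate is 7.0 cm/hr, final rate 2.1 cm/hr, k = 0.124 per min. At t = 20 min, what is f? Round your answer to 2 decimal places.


Step 1: f = fc + (f0 - fc) * exp(-k * t)
Step 2: exp(-0.124 * 20) = 0.083743
Step 3: f = 2.1 + (7.0 - 2.1) * 0.083743
Step 4: f = 2.1 + 4.9 * 0.083743
Step 5: f = 2.51 cm/hr

2.51


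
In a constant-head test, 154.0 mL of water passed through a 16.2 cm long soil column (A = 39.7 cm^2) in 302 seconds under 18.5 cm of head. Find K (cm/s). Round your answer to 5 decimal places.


Step 1: K = Q * L / (A * t * h)
Step 2: Numerator = 154.0 * 16.2 = 2494.8
Step 3: Denominator = 39.7 * 302 * 18.5 = 221803.9
Step 4: K = 2494.8 / 221803.9 = 0.01125 cm/s

0.01125


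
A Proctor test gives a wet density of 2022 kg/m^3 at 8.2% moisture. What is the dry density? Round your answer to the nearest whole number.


Step 1: Dry density = wet density / (1 + w/100)
Step 2: Dry density = 2022 / (1 + 8.2/100)
Step 3: Dry density = 2022 / 1.082
Step 4: Dry density = 1869 kg/m^3

1869
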